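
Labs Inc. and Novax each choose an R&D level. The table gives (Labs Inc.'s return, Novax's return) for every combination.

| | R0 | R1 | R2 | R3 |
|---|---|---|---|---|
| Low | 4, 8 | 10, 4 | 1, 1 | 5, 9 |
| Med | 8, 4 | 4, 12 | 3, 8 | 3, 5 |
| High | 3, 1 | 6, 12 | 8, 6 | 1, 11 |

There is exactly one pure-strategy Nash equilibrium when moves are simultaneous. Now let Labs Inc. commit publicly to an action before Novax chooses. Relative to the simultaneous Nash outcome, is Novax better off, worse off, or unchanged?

Work backward from Novax's decision.
- Low → Novax plays R3 (best of 8, 4, 1, 9); Labs Inc. gets 5.
- Med → Novax plays R1 (best of 4, 12, 8, 5); Labs Inc. gets 4.
- High → Novax plays R1 (best of 1, 12, 6, 11); Labs Inc. gets 6.
Maximizing over 5, 4, 6, Labs Inc. chooses High. Subgame-perfect outcome: (High, R1) with payoffs (6, 12).
Now find the simultaneous Nash equilibrium.
Labs Inc.'s best replies: R0→Med; R1→Low; R2→High; R3→Low.
Novax's best replies: Low→R3; Med→R1; High→R1.
The unique mutual best reply is (Low, R3), giving (5, 9).
Novax earns 12 sequentially versus 9 at the Nash outcome: better off.

better off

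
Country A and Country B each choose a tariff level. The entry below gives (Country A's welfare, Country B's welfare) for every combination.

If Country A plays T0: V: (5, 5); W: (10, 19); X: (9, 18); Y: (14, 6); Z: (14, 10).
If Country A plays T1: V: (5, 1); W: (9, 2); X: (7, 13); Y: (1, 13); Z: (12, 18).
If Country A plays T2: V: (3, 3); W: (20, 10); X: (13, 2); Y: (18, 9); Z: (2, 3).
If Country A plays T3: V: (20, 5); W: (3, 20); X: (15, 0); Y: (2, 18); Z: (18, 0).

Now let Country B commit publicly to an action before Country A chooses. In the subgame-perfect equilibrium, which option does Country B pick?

W

Solve by backward induction (Country B leads).
- V → Country A plays T3 (best of 5, 5, 3, 20); Country B gets 5.
- W → Country A plays T2 (best of 10, 9, 20, 3); Country B gets 10.
- X → Country A plays T3 (best of 9, 7, 13, 15); Country B gets 0.
- Y → Country A plays T2 (best of 14, 1, 18, 2); Country B gets 9.
- Z → Country A plays T3 (best of 14, 12, 2, 18); Country B gets 0.
Among 5, 10, 0, 9, 0, the best is 10 at W. Subgame-perfect outcome: (T2, W) with payoffs (20, 10).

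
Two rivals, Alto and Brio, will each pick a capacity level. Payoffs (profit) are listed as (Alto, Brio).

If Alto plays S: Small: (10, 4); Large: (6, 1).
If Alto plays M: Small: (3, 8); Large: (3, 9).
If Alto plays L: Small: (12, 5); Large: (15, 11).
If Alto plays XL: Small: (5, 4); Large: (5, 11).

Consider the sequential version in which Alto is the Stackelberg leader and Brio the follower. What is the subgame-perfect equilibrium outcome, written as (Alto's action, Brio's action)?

Solve by backward induction (Alto leads).
- S: Brio compares 4, 1 and picks Small; Alto would get 10.
- M: Brio compares 8, 9 and picks Large; Alto would get 3.
- L: Brio compares 5, 11 and picks Large; Alto would get 15.
- XL: Brio compares 4, 11 and picks Large; Alto would get 5.
Alto's induced payoffs are 10, 3, 15, 5, so Alto commits to L. Subgame-perfect outcome: (L, Large) with payoffs (15, 11).

(L, Large)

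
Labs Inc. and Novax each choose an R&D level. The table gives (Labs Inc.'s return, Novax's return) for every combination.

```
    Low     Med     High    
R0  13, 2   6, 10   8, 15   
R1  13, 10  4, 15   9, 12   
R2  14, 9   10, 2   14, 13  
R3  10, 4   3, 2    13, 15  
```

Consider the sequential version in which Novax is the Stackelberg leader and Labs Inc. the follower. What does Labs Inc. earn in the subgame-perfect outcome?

14

Solve by backward induction (Novax leads).
- Low: Labs Inc. compares 13, 13, 14, 10 and picks R2; Novax would get 9.
- Med: Labs Inc. compares 6, 4, 10, 3 and picks R2; Novax would get 2.
- High: Labs Inc. compares 8, 9, 14, 13 and picks R2; Novax would get 13.
Maximizing over 9, 2, 13, Novax chooses High. Subgame-perfect outcome: (R2, High) with payoffs (14, 13).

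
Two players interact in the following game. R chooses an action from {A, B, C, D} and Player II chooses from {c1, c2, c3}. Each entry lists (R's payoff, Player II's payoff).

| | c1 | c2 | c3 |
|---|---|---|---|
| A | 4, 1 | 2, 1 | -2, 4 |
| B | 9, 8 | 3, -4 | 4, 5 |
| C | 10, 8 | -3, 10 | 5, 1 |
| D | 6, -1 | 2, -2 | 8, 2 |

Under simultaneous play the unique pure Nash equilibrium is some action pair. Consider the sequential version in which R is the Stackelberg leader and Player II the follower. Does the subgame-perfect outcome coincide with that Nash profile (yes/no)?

Backward induction with R moving first.
- A: Player II compares 1, 1, 4 and picks c3; R would get -2.
- B: Player II compares 8, -4, 5 and picks c1; R would get 9.
- C: Player II compares 8, 10, 1 and picks c2; R would get -3.
- D: Player II compares -1, -2, 2 and picks c3; R would get 8.
Maximizing over -2, 9, -3, 8, R chooses B. Subgame-perfect outcome: (B, c1) with payoffs (9, 8).
Now find the simultaneous Nash equilibrium.
R's best replies: c1→C; c2→B; c3→D.
Player II's best replies: A→c3; B→c1; C→c2; D→c3.
Only (D, c3) has each player best-responding; Nash payoffs (8, 2).
Sequential outcome (B, c1) differs from the Nash profile (D, c3).

no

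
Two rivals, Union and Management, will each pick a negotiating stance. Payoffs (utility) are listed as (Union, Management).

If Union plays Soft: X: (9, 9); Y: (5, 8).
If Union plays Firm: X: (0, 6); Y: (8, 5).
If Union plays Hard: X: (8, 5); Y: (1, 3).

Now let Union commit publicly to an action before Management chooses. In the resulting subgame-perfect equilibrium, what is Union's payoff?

Backward induction with Union moving first.
- Soft → Management plays X (best of 9, 8); Union gets 9.
- Firm → Management plays X (best of 6, 5); Union gets 0.
- Hard → Management plays X (best of 5, 3); Union gets 8.
Maximizing over 9, 0, 8, Union chooses Soft. Subgame-perfect outcome: (Soft, X) with payoffs (9, 9).

9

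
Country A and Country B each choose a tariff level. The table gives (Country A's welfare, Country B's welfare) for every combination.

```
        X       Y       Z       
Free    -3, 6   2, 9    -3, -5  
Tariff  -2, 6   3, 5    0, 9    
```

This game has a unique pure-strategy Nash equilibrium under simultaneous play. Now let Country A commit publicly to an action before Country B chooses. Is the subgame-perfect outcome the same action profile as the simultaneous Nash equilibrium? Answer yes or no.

no

Work backward from Country B's decision.
- Free: BR = Y, leader payoff 2.
- Tariff: BR = Z, leader payoff 0.
Among 2, 0, the best is 2 at Free. Subgame-perfect outcome: (Free, Y) with payoffs (2, 9).
Now find the simultaneous Nash equilibrium.
Country A's best replies: X→Tariff; Y→Tariff; Z→Tariff.
Country B's best replies: Free→Y; Tariff→Z.
Only (Tariff, Z) has each player best-responding; Nash payoffs (0, 9).
Sequential outcome (Free, Y) differs from the Nash profile (Tariff, Z).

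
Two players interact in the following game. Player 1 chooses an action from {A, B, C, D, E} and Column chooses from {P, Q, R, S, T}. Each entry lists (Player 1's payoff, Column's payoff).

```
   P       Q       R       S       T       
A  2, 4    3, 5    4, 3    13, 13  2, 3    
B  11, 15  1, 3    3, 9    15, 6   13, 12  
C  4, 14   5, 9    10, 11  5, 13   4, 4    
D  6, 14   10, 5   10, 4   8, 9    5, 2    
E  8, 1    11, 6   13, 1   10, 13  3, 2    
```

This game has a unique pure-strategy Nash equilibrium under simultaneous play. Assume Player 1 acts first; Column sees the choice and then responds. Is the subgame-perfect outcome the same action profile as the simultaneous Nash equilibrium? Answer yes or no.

no

Column best-responds to each possible Player 1 move:
- A: BR = S, leader payoff 13.
- B: BR = P, leader payoff 11.
- C: BR = P, leader payoff 4.
- D: BR = P, leader payoff 6.
- E: BR = S, leader payoff 10.
Among 13, 11, 4, 6, 10, the best is 13 at A. Subgame-perfect outcome: (A, S) with payoffs (13, 13).
For the simultaneous game, intersect best replies.
Player 1's best replies: P→B; Q→E; R→E; S→B; T→B.
Column's best replies: A→S; B→P; C→P; D→P; E→S.
Only (B, P) has each player best-responding; Nash payoffs (11, 15).
Sequential outcome (A, S) differs from the Nash profile (B, P).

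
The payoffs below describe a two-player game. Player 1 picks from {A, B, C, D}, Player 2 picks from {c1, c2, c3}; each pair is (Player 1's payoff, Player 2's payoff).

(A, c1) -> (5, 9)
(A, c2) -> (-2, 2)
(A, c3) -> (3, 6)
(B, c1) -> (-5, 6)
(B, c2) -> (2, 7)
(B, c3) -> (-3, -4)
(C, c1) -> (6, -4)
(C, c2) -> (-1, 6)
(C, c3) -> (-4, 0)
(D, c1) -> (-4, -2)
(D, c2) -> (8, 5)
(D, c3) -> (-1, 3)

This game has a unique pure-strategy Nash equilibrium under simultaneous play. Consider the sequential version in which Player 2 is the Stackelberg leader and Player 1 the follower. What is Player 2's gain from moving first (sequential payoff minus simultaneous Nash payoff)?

1

Solve by backward induction (Player 2 leads).
- c1 → Player 1 plays C (best of 5, -5, 6, -4); Player 2 gets -4.
- c2 → Player 1 plays D (best of -2, 2, -1, 8); Player 2 gets 5.
- c3 → Player 1 plays A (best of 3, -3, -4, -1); Player 2 gets 6.
Maximizing over -4, 5, 6, Player 2 chooses c3. Subgame-perfect outcome: (A, c3) with payoffs (3, 6).
For the simultaneous game, intersect best replies.
Player 1's best replies: c1→C; c2→D; c3→A.
Player 2's best replies: A→c1; B→c2; C→c2; D→c2.
The unique mutual best reply is (D, c2), giving (8, 5).
Player 2's commitment gain: 6 − 5 = 1.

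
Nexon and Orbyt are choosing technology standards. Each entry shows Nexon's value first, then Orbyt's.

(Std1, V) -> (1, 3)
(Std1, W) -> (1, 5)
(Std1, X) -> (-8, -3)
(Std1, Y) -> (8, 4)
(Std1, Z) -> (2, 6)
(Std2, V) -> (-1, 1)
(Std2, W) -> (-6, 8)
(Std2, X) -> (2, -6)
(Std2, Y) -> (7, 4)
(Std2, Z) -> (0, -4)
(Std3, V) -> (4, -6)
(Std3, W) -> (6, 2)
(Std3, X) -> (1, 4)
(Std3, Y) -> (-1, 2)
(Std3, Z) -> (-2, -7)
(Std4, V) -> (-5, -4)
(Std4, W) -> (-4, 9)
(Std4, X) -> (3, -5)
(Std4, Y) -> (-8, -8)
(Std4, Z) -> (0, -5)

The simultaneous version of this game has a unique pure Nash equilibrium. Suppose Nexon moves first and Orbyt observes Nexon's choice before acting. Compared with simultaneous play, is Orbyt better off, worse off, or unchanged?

Solve by backward induction (Nexon leads).
- Std1 → Orbyt plays Z (best of 3, 5, -3, 4, 6); Nexon gets 2.
- Std2 → Orbyt plays W (best of 1, 8, -6, 4, -4); Nexon gets -6.
- Std3 → Orbyt plays X (best of -6, 2, 4, 2, -7); Nexon gets 1.
- Std4 → Orbyt plays W (best of -4, 9, -5, -8, -5); Nexon gets -4.
Nexon's induced payoffs are 2, -6, 1, -4, so Nexon commits to Std1. Subgame-perfect outcome: (Std1, Z) with payoffs (2, 6).
For the simultaneous game, intersect best replies.
Nexon's best replies: V→Std3; W→Std3; X→Std4; Y→Std1; Z→Std1.
Orbyt's best replies: Std1→Z; Std2→W; Std3→X; Std4→W.
The unique mutual best reply is (Std1, Z), giving (2, 6).
Orbyt earns 6 sequentially versus 6 at the Nash outcome: unchanged.

unchanged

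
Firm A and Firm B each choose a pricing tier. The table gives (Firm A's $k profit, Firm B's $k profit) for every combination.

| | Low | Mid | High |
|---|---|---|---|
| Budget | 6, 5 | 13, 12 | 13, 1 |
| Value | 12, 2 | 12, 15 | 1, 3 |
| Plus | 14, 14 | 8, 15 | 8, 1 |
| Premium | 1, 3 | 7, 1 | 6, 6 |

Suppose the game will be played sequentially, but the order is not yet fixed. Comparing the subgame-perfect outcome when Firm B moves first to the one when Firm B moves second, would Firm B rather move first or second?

If Firm A leads: Firm B's best replies are Budget→Mid, Value→Mid, Plus→Mid, Premium→High; Firm A's induced payoffs 13, 12, 8, 6; outcome (Budget, Mid), payoffs (13, 12).
If Firm B leads: Firm A's best replies are Low→Plus, Mid→Budget, High→Budget; Firm B's induced payoffs 14, 12, 1; outcome (Plus, Low), payoffs (14, 14).
Firm B gets 14 moving first and 12 moving second, so Firm B prefers to move first.

first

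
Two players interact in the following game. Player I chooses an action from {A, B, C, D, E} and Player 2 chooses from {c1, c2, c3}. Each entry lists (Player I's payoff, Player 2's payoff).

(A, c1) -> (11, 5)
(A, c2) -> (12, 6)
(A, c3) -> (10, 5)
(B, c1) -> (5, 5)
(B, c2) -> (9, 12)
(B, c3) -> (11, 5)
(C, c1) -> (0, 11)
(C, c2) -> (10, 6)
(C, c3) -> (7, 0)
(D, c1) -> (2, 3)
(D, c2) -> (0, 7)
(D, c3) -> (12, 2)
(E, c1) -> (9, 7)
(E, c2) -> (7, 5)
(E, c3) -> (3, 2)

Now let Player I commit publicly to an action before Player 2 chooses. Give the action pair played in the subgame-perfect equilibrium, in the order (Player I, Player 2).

(A, c2)

Backward induction with Player I moving first.
- A → Player 2 plays c2 (best of 5, 6, 5); Player I gets 12.
- B → Player 2 plays c2 (best of 5, 12, 5); Player I gets 9.
- C → Player 2 plays c1 (best of 11, 6, 0); Player I gets 0.
- D → Player 2 plays c2 (best of 3, 7, 2); Player I gets 0.
- E → Player 2 plays c1 (best of 7, 5, 2); Player I gets 9.
Player I's induced payoffs are 12, 9, 0, 0, 9, so Player I commits to A. Subgame-perfect outcome: (A, c2) with payoffs (12, 6).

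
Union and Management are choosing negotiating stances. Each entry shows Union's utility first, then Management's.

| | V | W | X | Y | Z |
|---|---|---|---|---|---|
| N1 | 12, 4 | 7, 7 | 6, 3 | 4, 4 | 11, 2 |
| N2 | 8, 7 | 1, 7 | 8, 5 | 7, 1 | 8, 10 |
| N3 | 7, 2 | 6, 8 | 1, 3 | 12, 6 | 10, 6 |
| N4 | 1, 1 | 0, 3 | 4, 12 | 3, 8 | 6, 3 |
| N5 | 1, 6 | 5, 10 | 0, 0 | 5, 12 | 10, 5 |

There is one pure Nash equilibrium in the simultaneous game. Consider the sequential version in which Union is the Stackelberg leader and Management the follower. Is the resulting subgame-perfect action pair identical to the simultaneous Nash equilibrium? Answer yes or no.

Solve by backward induction (Union leads).
- N1: BR = W, leader payoff 7.
- N2: BR = Z, leader payoff 8.
- N3: BR = W, leader payoff 6.
- N4: BR = X, leader payoff 4.
- N5: BR = Y, leader payoff 5.
Maximizing over 7, 8, 6, 4, 5, Union chooses N2. Subgame-perfect outcome: (N2, Z) with payoffs (8, 10).
For the simultaneous game, intersect best replies.
Union's best replies: V→N1; W→N1; X→N2; Y→N3; Z→N1.
Management's best replies: N1→W; N2→Z; N3→W; N4→X; N5→Y.
The unique mutual best reply is (N1, W), giving (7, 7).
Sequential outcome (N2, Z) differs from the Nash profile (N1, W).

no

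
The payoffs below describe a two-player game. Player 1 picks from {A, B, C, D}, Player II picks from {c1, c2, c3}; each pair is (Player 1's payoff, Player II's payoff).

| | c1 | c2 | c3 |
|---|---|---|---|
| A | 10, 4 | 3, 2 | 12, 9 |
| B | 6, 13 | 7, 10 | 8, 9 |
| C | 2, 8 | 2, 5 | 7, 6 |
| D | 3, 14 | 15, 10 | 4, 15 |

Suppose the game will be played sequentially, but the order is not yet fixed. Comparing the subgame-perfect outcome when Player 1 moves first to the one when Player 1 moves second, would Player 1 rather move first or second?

second

If Player 1 leads: Player II's best replies are A→c3, B→c1, C→c1, D→c3; Player 1's induced payoffs 12, 6, 2, 4; outcome (A, c3), payoffs (12, 9).
If Player II leads: Player 1's best replies are c1→A, c2→D, c3→A; Player II's induced payoffs 4, 10, 9; outcome (D, c2), payoffs (15, 10).
Player 1 gets 12 moving first and 15 moving second, so Player 1 prefers to move second.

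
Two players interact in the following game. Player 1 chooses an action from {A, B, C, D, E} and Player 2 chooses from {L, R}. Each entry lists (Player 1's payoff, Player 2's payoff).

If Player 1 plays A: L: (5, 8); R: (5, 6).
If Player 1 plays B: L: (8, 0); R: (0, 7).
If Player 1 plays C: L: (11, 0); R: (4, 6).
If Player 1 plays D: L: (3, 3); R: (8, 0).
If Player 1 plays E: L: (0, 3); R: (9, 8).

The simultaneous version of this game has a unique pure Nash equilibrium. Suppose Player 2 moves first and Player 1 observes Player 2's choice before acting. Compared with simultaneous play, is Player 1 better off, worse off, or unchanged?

unchanged

Backward induction with Player 2 moving first.
- L: BR = C, leader payoff 0.
- R: BR = E, leader payoff 8.
Maximizing over 0, 8, Player 2 chooses R. Subgame-perfect outcome: (E, R) with payoffs (9, 8).
Now find the simultaneous Nash equilibrium.
Player 1's best replies: L→C; R→E.
Player 2's best replies: A→L; B→R; C→R; D→L; E→R.
Only (E, R) has each player best-responding; Nash payoffs (9, 8).
Player 1 earns 9 sequentially versus 9 at the Nash outcome: unchanged.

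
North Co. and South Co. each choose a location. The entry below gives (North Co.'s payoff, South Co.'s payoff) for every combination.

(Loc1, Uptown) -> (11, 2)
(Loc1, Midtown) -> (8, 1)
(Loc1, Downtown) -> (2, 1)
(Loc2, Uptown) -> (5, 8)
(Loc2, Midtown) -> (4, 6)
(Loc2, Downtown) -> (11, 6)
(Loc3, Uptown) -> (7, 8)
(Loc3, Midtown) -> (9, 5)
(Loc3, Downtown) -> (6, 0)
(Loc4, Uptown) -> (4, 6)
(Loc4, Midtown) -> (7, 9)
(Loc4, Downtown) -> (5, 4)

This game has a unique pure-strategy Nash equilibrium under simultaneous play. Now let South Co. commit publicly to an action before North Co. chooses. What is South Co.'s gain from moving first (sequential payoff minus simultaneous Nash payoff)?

4

Work backward from North Co.'s decision.
- Uptown: North Co. compares 11, 5, 7, 4 and picks Loc1; South Co. would get 2.
- Midtown: North Co. compares 8, 4, 9, 7 and picks Loc3; South Co. would get 5.
- Downtown: North Co. compares 2, 11, 6, 5 and picks Loc2; South Co. would get 6.
Among 2, 5, 6, the best is 6 at Downtown. Subgame-perfect outcome: (Loc2, Downtown) with payoffs (11, 6).
Now find the simultaneous Nash equilibrium.
North Co.'s best replies: Uptown→Loc1; Midtown→Loc3; Downtown→Loc2.
South Co.'s best replies: Loc1→Uptown; Loc2→Uptown; Loc3→Uptown; Loc4→Midtown.
The unique mutual best reply is (Loc1, Uptown), giving (11, 2).
South Co.'s commitment gain: 6 − 2 = 4.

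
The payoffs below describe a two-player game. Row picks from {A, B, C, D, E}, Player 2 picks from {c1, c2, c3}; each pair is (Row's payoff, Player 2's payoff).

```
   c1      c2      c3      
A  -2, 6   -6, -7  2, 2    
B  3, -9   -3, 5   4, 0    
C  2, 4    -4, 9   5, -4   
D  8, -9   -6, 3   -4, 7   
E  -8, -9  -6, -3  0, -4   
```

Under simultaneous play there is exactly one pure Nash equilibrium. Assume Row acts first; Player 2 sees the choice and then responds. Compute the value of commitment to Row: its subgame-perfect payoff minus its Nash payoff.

1

Solve by backward induction (Row leads).
- A: Player 2 compares 6, -7, 2 and picks c1; Row would get -2.
- B: Player 2 compares -9, 5, 0 and picks c2; Row would get -3.
- C: Player 2 compares 4, 9, -4 and picks c2; Row would get -4.
- D: Player 2 compares -9, 3, 7 and picks c3; Row would get -4.
- E: Player 2 compares -9, -3, -4 and picks c2; Row would get -6.
Row's induced payoffs are -2, -3, -4, -4, -6, so Row commits to A. Subgame-perfect outcome: (A, c1) with payoffs (-2, 6).
Under simultaneous play:
Row's best replies: c1→D; c2→B; c3→C.
Player 2's best replies: A→c1; B→c2; C→c2; D→c3; E→c2.
The unique mutual best reply is (B, c2), giving (-3, 5).
Row's commitment gain: -2 − -3 = 1.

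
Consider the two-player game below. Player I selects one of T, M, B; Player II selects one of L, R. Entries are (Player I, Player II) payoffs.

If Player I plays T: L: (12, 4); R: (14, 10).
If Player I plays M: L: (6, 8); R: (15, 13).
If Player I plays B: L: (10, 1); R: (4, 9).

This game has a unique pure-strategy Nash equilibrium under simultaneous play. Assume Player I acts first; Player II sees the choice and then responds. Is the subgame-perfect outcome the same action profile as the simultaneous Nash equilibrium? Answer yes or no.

Work backward from Player II's decision.
- T: BR = R, leader payoff 14.
- M: BR = R, leader payoff 15.
- B: BR = R, leader payoff 4.
Maximizing over 14, 15, 4, Player I chooses M. Subgame-perfect outcome: (M, R) with payoffs (15, 13).
Under simultaneous play:
Player I's best replies: L→T; R→M.
Player II's best replies: T→R; M→R; B→R.
The unique mutual best reply is (M, R), giving (15, 13).
Sequential outcome (M, R) coincides with the Nash profile (M, R).

yes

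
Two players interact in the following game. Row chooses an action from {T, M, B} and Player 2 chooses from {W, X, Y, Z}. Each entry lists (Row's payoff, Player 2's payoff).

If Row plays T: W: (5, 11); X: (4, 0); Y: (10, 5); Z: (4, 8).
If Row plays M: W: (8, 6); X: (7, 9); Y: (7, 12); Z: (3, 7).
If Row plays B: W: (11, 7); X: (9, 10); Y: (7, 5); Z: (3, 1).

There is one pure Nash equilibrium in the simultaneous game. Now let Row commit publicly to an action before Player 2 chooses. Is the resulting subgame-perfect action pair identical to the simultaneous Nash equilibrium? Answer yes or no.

yes

Work backward from Player 2's decision.
- T: Player 2 compares 11, 0, 5, 8 and picks W; Row would get 5.
- M: Player 2 compares 6, 9, 12, 7 and picks Y; Row would get 7.
- B: Player 2 compares 7, 10, 5, 1 and picks X; Row would get 9.
Maximizing over 5, 7, 9, Row chooses B. Subgame-perfect outcome: (B, X) with payoffs (9, 10).
Under simultaneous play:
Row's best replies: W→B; X→B; Y→T; Z→T.
Player 2's best replies: T→W; M→Y; B→X.
Only (B, X) has each player best-responding; Nash payoffs (9, 10).
Sequential outcome (B, X) coincides with the Nash profile (B, X).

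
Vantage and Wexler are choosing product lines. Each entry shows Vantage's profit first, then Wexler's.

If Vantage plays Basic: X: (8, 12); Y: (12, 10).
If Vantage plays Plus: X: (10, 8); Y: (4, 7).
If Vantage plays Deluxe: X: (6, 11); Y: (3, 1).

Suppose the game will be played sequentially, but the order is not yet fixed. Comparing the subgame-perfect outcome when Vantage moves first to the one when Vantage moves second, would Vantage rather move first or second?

second

If Vantage leads: Wexler's best replies are Basic→X, Plus→X, Deluxe→X; Vantage's induced payoffs 8, 10, 6; outcome (Plus, X), payoffs (10, 8).
If Wexler leads: Vantage's best replies are X→Plus, Y→Basic; Wexler's induced payoffs 8, 10; outcome (Basic, Y), payoffs (12, 10).
Vantage gets 10 moving first and 12 moving second, so Vantage prefers to move second.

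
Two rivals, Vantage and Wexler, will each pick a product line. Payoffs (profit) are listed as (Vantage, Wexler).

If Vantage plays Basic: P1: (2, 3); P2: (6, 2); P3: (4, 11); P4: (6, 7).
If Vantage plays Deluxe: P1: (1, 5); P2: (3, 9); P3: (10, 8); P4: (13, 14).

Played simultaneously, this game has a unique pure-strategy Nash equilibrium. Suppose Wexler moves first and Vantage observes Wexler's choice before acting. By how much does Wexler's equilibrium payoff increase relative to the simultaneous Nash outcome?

Solve by backward induction (Wexler leads).
- P1: BR = Basic, leader payoff 3.
- P2: BR = Basic, leader payoff 2.
- P3: BR = Deluxe, leader payoff 8.
- P4: BR = Deluxe, leader payoff 14.
Maximizing over 3, 2, 8, 14, Wexler chooses P4. Subgame-perfect outcome: (Deluxe, P4) with payoffs (13, 14).
Now find the simultaneous Nash equilibrium.
Vantage's best replies: P1→Basic; P2→Basic; P3→Deluxe; P4→Deluxe.
Wexler's best replies: Basic→P3; Deluxe→P4.
The unique mutual best reply is (Deluxe, P4), giving (13, 14).
Wexler's commitment gain: 14 − 14 = 0.

0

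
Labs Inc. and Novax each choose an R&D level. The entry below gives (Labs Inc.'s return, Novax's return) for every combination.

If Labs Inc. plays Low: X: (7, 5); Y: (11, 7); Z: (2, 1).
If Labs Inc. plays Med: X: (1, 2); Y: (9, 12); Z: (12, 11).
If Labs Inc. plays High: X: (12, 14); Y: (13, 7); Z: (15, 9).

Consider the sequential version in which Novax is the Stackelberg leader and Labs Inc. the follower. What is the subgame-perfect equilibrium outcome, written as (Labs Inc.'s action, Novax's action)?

Backward induction with Novax moving first.
- X: BR = High, leader payoff 14.
- Y: BR = High, leader payoff 7.
- Z: BR = High, leader payoff 9.
Maximizing over 14, 7, 9, Novax chooses X. Subgame-perfect outcome: (High, X) with payoffs (12, 14).

(High, X)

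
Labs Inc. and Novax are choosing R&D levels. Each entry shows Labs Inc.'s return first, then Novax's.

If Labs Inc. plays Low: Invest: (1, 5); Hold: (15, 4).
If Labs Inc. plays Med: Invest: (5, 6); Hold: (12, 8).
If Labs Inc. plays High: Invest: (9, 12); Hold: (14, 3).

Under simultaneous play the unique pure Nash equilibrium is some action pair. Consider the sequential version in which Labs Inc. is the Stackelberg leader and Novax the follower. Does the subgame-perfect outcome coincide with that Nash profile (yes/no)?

Solve by backward induction (Labs Inc. leads).
- Low → Novax plays Invest (best of 5, 4); Labs Inc. gets 1.
- Med → Novax plays Hold (best of 6, 8); Labs Inc. gets 12.
- High → Novax plays Invest (best of 12, 3); Labs Inc. gets 9.
Labs Inc.'s induced payoffs are 1, 12, 9, so Labs Inc. commits to Med. Subgame-perfect outcome: (Med, Hold) with payoffs (12, 8).
Under simultaneous play:
Labs Inc.'s best replies: Invest→High; Hold→Low.
Novax's best replies: Low→Invest; Med→Hold; High→Invest.
Only (High, Invest) has each player best-responding; Nash payoffs (9, 12).
Sequential outcome (Med, Hold) differs from the Nash profile (High, Invest).

no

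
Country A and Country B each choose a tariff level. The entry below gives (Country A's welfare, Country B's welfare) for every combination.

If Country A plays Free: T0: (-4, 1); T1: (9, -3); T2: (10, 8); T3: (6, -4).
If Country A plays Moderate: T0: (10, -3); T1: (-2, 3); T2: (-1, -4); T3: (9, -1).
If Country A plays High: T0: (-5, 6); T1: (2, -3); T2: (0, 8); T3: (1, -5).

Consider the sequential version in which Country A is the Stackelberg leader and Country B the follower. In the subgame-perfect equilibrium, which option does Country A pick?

Country B best-responds to each possible Country A move:
- Free: BR = T2, leader payoff 10.
- Moderate: BR = T1, leader payoff -2.
- High: BR = T2, leader payoff 0.
Maximizing over 10, -2, 0, Country A chooses Free. Subgame-perfect outcome: (Free, T2) with payoffs (10, 8).

Free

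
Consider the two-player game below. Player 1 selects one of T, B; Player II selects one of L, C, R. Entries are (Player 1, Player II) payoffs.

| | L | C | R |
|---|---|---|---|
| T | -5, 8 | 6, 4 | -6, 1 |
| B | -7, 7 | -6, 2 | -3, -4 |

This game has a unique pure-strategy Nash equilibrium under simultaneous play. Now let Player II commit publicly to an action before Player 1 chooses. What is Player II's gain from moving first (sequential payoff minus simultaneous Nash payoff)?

0

Player 1 best-responds to each possible Player II move:
- L: BR = T, leader payoff 8.
- C: BR = T, leader payoff 4.
- R: BR = B, leader payoff -4.
Player II's induced payoffs are 8, 4, -4, so Player II commits to L. Subgame-perfect outcome: (T, L) with payoffs (-5, 8).
Now find the simultaneous Nash equilibrium.
Player 1's best replies: L→T; C→T; R→B.
Player II's best replies: T→L; B→L.
The unique mutual best reply is (T, L), giving (-5, 8).
Player II's commitment gain: 8 − 8 = 0.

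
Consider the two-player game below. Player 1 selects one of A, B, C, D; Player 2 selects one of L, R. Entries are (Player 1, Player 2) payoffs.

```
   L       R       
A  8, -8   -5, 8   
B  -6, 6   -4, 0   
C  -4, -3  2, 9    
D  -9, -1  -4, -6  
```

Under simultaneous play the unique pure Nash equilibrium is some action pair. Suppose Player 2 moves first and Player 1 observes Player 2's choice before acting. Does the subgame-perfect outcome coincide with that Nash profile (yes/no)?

yes

Solve by backward induction (Player 2 leads).
- L: Player 1 compares 8, -6, -4, -9 and picks A; Player 2 would get -8.
- R: Player 1 compares -5, -4, 2, -4 and picks C; Player 2 would get 9.
Among -8, 9, the best is 9 at R. Subgame-perfect outcome: (C, R) with payoffs (2, 9).
For the simultaneous game, intersect best replies.
Player 1's best replies: L→A; R→C.
Player 2's best replies: A→R; B→L; C→R; D→L.
Only (C, R) has each player best-responding; Nash payoffs (2, 9).
Sequential outcome (C, R) coincides with the Nash profile (C, R).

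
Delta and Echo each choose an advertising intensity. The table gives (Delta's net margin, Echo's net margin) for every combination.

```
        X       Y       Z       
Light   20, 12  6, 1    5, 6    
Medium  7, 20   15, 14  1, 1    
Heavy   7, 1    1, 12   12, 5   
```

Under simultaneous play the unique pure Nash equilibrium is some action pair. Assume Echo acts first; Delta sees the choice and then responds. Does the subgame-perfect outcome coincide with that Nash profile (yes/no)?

no

Delta best-responds to each possible Echo move:
- X → Delta plays Light (best of 20, 7, 7); Echo gets 12.
- Y → Delta plays Medium (best of 6, 15, 1); Echo gets 14.
- Z → Delta plays Heavy (best of 5, 1, 12); Echo gets 5.
Among 12, 14, 5, the best is 14 at Y. Subgame-perfect outcome: (Medium, Y) with payoffs (15, 14).
For the simultaneous game, intersect best replies.
Delta's best replies: X→Light; Y→Medium; Z→Heavy.
Echo's best replies: Light→X; Medium→X; Heavy→Y.
The unique mutual best reply is (Light, X), giving (20, 12).
Sequential outcome (Medium, Y) differs from the Nash profile (Light, X).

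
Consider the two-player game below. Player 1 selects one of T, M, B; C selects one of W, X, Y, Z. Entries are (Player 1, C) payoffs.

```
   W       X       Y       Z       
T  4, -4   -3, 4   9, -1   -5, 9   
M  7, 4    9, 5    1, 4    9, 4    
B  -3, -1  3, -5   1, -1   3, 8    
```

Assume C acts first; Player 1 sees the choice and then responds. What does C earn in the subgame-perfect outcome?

5

Backward induction with C moving first.
- W → Player 1 plays M (best of 4, 7, -3); C gets 4.
- X → Player 1 plays M (best of -3, 9, 3); C gets 5.
- Y → Player 1 plays T (best of 9, 1, 1); C gets -1.
- Z → Player 1 plays M (best of -5, 9, 3); C gets 4.
Among 4, 5, -1, 4, the best is 5 at X. Subgame-perfect outcome: (M, X) with payoffs (9, 5).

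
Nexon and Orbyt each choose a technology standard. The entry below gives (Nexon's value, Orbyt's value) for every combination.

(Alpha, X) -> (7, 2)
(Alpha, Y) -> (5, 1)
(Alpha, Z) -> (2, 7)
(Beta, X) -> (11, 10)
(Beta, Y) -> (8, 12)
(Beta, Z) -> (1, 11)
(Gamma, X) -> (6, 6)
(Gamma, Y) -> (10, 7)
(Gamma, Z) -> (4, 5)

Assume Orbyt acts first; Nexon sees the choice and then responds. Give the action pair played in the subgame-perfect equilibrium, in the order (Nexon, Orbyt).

(Beta, X)

Nexon best-responds to each possible Orbyt move:
- X → Nexon plays Beta (best of 7, 11, 6); Orbyt gets 10.
- Y → Nexon plays Gamma (best of 5, 8, 10); Orbyt gets 7.
- Z → Nexon plays Gamma (best of 2, 1, 4); Orbyt gets 5.
Among 10, 7, 5, the best is 10 at X. Subgame-perfect outcome: (Beta, X) with payoffs (11, 10).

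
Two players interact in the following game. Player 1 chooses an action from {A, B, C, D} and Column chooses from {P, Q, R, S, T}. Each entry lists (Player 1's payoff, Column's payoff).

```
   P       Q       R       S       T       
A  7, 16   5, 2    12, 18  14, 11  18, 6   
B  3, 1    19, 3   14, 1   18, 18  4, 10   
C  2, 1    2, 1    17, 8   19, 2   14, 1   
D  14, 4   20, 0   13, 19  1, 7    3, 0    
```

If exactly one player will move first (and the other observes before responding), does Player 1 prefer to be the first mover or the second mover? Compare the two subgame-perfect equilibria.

If Player 1 leads: Column's best replies are A→R, B→S, C→R, D→R; Player 1's induced payoffs 12, 18, 17, 13; outcome (B, S), payoffs (18, 18).
If Column leads: Player 1's best replies are P→D, Q→D, R→C, S→C, T→A; Column's induced payoffs 4, 0, 8, 2, 6; outcome (C, R), payoffs (17, 8).
Player 1 gets 18 moving first and 17 moving second, so Player 1 prefers to move first.

first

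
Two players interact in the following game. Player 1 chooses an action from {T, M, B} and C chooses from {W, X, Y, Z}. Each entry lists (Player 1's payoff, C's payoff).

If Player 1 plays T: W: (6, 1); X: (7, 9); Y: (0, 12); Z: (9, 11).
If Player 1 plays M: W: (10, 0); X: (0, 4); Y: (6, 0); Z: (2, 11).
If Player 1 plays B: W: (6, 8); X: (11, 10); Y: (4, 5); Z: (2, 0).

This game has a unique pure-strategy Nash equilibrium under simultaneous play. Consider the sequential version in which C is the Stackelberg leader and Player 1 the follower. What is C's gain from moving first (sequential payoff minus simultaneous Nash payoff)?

Backward induction with C moving first.
- W → Player 1 plays M (best of 6, 10, 6); C gets 0.
- X → Player 1 plays B (best of 7, 0, 11); C gets 10.
- Y → Player 1 plays M (best of 0, 6, 4); C gets 0.
- Z → Player 1 plays T (best of 9, 2, 2); C gets 11.
Among 0, 10, 0, 11, the best is 11 at Z. Subgame-perfect outcome: (T, Z) with payoffs (9, 11).
For the simultaneous game, intersect best replies.
Player 1's best replies: W→M; X→B; Y→M; Z→T.
C's best replies: T→Y; M→Z; B→X.
The unique mutual best reply is (B, X), giving (11, 10).
C's commitment gain: 11 − 10 = 1.

1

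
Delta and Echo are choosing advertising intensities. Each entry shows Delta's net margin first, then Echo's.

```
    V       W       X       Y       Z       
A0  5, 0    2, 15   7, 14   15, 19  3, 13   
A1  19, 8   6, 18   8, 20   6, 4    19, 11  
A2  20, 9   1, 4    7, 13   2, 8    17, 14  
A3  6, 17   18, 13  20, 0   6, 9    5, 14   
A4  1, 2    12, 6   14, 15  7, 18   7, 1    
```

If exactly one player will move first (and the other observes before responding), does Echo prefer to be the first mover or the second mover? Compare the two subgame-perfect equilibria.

first

If Delta leads: Echo's best replies are A0→Y, A1→X, A2→Z, A3→V, A4→Y; Delta's induced payoffs 15, 8, 17, 6, 7; outcome (A2, Z), payoffs (17, 14).
If Echo leads: Delta's best replies are V→A2, W→A3, X→A3, Y→A0, Z→A1; Echo's induced payoffs 9, 13, 0, 19, 11; outcome (A0, Y), payoffs (15, 19).
Echo gets 19 moving first and 14 moving second, so Echo prefers to move first.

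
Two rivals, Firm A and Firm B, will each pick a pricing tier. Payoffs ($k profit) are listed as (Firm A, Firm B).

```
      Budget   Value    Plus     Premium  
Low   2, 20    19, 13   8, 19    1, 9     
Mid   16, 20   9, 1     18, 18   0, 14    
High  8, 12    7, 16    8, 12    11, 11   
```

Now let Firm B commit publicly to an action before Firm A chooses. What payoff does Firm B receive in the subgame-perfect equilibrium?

Solve by backward induction (Firm B leads).
- Budget: Firm A compares 2, 16, 8 and picks Mid; Firm B would get 20.
- Value: Firm A compares 19, 9, 7 and picks Low; Firm B would get 13.
- Plus: Firm A compares 8, 18, 8 and picks Mid; Firm B would get 18.
- Premium: Firm A compares 1, 0, 11 and picks High; Firm B would get 11.
Among 20, 13, 18, 11, the best is 20 at Budget. Subgame-perfect outcome: (Mid, Budget) with payoffs (16, 20).

20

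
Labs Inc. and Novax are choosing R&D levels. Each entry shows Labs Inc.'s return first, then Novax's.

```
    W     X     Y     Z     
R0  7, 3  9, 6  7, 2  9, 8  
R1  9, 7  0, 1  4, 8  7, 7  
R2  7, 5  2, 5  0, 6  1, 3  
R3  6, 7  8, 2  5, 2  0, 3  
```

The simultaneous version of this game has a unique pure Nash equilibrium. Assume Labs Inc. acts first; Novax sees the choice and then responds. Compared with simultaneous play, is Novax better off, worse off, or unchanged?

unchanged

Solve by backward induction (Labs Inc. leads).
- R0: BR = Z, leader payoff 9.
- R1: BR = Y, leader payoff 4.
- R2: BR = Y, leader payoff 0.
- R3: BR = W, leader payoff 6.
Maximizing over 9, 4, 0, 6, Labs Inc. chooses R0. Subgame-perfect outcome: (R0, Z) with payoffs (9, 8).
For the simultaneous game, intersect best replies.
Labs Inc.'s best replies: W→R1; X→R0; Y→R0; Z→R0.
Novax's best replies: R0→Z; R1→Y; R2→Y; R3→W.
The unique mutual best reply is (R0, Z), giving (9, 8).
Novax earns 8 sequentially versus 8 at the Nash outcome: unchanged.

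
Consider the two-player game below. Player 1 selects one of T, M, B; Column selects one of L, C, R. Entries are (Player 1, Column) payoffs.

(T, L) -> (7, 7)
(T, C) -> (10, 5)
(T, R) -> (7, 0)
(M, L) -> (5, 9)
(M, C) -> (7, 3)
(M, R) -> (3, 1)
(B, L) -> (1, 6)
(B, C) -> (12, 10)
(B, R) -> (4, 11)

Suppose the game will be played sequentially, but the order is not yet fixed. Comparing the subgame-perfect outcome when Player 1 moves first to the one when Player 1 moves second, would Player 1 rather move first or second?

If Player 1 leads: Column's best replies are T→L, M→L, B→R; Player 1's induced payoffs 7, 5, 4; outcome (T, L), payoffs (7, 7).
If Column leads: Player 1's best replies are L→T, C→B, R→T; Column's induced payoffs 7, 10, 0; outcome (B, C), payoffs (12, 10).
Player 1 gets 7 moving first and 12 moving second, so Player 1 prefers to move second.

second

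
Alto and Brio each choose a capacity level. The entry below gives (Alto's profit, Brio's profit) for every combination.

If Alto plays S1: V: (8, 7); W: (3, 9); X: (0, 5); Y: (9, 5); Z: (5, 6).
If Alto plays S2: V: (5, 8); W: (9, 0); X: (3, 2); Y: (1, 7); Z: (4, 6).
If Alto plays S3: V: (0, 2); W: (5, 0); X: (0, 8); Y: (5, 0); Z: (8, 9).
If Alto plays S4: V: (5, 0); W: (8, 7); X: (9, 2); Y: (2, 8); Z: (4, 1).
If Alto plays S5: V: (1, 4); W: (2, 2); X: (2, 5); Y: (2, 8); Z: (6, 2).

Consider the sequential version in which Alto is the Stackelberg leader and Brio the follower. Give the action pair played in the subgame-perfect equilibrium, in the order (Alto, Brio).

(S3, Z)

Brio best-responds to each possible Alto move:
- S1: Brio compares 7, 9, 5, 5, 6 and picks W; Alto would get 3.
- S2: Brio compares 8, 0, 2, 7, 6 and picks V; Alto would get 5.
- S3: Brio compares 2, 0, 8, 0, 9 and picks Z; Alto would get 8.
- S4: Brio compares 0, 7, 2, 8, 1 and picks Y; Alto would get 2.
- S5: Brio compares 4, 2, 5, 8, 2 and picks Y; Alto would get 2.
Among 3, 5, 8, 2, 2, the best is 8 at S3. Subgame-perfect outcome: (S3, Z) with payoffs (8, 9).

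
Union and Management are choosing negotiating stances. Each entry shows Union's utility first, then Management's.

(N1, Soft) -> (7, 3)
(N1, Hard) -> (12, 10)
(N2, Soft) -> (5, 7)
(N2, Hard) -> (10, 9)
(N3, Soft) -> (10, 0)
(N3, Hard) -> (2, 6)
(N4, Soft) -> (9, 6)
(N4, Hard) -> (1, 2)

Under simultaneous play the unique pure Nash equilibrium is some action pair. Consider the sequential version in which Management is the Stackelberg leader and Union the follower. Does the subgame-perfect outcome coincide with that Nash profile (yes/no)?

yes

Work backward from Union's decision.
- Soft: BR = N3, leader payoff 0.
- Hard: BR = N1, leader payoff 10.
Management's induced payoffs are 0, 10, so Management commits to Hard. Subgame-perfect outcome: (N1, Hard) with payoffs (12, 10).
Under simultaneous play:
Union's best replies: Soft→N3; Hard→N1.
Management's best replies: N1→Hard; N2→Hard; N3→Hard; N4→Soft.
Only (N1, Hard) has each player best-responding; Nash payoffs (12, 10).
Sequential outcome (N1, Hard) coincides with the Nash profile (N1, Hard).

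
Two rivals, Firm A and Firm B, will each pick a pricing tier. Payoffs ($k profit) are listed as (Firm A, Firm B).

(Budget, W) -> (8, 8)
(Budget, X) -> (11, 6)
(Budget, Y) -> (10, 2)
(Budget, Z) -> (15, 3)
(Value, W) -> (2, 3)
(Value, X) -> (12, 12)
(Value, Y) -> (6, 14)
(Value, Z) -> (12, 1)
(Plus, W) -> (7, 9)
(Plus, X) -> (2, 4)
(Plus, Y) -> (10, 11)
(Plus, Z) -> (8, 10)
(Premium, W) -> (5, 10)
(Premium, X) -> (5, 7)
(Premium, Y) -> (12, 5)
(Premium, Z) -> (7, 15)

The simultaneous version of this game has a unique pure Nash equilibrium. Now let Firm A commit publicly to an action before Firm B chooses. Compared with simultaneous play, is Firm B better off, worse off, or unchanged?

better off

Work backward from Firm B's decision.
- Budget: Firm B compares 8, 6, 2, 3 and picks W; Firm A would get 8.
- Value: Firm B compares 3, 12, 14, 1 and picks Y; Firm A would get 6.
- Plus: Firm B compares 9, 4, 11, 10 and picks Y; Firm A would get 10.
- Premium: Firm B compares 10, 7, 5, 15 and picks Z; Firm A would get 7.
Firm A's induced payoffs are 8, 6, 10, 7, so Firm A commits to Plus. Subgame-perfect outcome: (Plus, Y) with payoffs (10, 11).
Now find the simultaneous Nash equilibrium.
Firm A's best replies: W→Budget; X→Value; Y→Premium; Z→Budget.
Firm B's best replies: Budget→W; Value→Y; Plus→Y; Premium→Z.
Only (Budget, W) has each player best-responding; Nash payoffs (8, 8).
Firm B earns 11 sequentially versus 8 at the Nash outcome: better off.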